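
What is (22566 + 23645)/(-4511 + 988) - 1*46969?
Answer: -165517998/3523 ≈ -46982.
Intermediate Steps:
(22566 + 23645)/(-4511 + 988) - 1*46969 = 46211/(-3523) - 46969 = 46211*(-1/3523) - 46969 = -46211/3523 - 46969 = -165517998/3523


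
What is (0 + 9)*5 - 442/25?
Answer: 683/25 ≈ 27.320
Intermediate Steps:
(0 + 9)*5 - 442/25 = 9*5 - 442/25 = 45 - 1*442/25 = 45 - 442/25 = 683/25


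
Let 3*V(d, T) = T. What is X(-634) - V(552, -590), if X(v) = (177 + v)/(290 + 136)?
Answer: 83323/426 ≈ 195.59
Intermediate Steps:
X(v) = 59/142 + v/426 (X(v) = (177 + v)/426 = (177 + v)*(1/426) = 59/142 + v/426)
V(d, T) = T/3
X(-634) - V(552, -590) = (59/142 + (1/426)*(-634)) - (-590)/3 = (59/142 - 317/213) - 1*(-590/3) = -457/426 + 590/3 = 83323/426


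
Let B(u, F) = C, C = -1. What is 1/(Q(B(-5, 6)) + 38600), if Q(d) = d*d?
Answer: 1/38601 ≈ 2.5906e-5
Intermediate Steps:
B(u, F) = -1
Q(d) = d²
1/(Q(B(-5, 6)) + 38600) = 1/((-1)² + 38600) = 1/(1 + 38600) = 1/38601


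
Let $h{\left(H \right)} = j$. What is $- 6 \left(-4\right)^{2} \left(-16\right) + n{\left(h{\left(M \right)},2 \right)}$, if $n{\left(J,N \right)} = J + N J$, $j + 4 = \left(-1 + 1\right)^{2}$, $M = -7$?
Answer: $1524$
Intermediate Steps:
$j = -4$ ($j = -4 + \left(-1 + 1\right)^{2} = -4 + 0^{2} = -4 + 0 = -4$)
$h{\left(H \right)} = -4$
$n{\left(J,N \right)} = J + J N$
$- 6 \left(-4\right)^{2} \left(-16\right) + n{\left(h{\left(M \right)},2 \right)} = - 6 \left(-4\right)^{2} \left(-16\right) - 4 \left(1 + 2\right) = \left(-6\right) 16 \left(-16\right) - 12 = \left(-96\right) \left(-16\right) - 12 = 1536 - 12 = 1524$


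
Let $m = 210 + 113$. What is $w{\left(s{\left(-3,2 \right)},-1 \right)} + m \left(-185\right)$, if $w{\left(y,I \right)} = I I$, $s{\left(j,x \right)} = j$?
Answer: $-59754$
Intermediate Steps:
$m = 323$
$w{\left(y,I \right)} = I^{2}$
$w{\left(s{\left(-3,2 \right)},-1 \right)} + m \left(-185\right) = \left(-1\right)^{2} + 323 \left(-185\right) = 1 - 59755 = -59754$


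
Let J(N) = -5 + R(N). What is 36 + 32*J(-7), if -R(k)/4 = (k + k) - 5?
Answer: 2308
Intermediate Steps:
R(k) = 20 - 8*k (R(k) = -4*((k + k) - 5) = -4*(2*k - 5) = -4*(-5 + 2*k) = 20 - 8*k)
J(N) = 15 - 8*N (J(N) = -5 + (20 - 8*N) = 15 - 8*N)
36 + 32*J(-7) = 36 + 32*(15 - 8*(-7)) = 36 + 32*(15 + 56) = 36 + 32*71 = 36 + 2272 = 2308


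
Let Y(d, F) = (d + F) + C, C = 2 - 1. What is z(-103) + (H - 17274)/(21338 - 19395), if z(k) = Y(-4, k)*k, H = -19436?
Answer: 21176964/1943 ≈ 10899.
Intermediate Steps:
C = 1
Y(d, F) = 1 + F + d (Y(d, F) = (d + F) + 1 = (F + d) + 1 = 1 + F + d)
z(k) = k*(-3 + k) (z(k) = (1 + k - 4)*k = (-3 + k)*k = k*(-3 + k))
z(-103) + (H - 17274)/(21338 - 19395) = -103*(-3 - 103) + (-19436 - 17274)/(21338 - 19395) = -103*(-106) - 36710/1943 = 10918 - 36710*1/1943 = 10918 - 36710/1943 = 21176964/1943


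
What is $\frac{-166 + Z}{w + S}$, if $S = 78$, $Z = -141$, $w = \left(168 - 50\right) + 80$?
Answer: $- \frac{307}{276} \approx -1.1123$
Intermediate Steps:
$w = 198$ ($w = 118 + 80 = 198$)
$\frac{-166 + Z}{w + S} = \frac{-166 - 141}{198 + 78} = - \frac{307}{276}$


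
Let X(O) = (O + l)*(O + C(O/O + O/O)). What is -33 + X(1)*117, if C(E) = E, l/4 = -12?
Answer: -16530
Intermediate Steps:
l = -48 (l = 4*(-12) = -48)
X(O) = (-48 + O)*(2 + O) (X(O) = (O - 48)*(O + (O/O + O/O)) = (-48 + O)*(O + (1 + 1)) = (-48 + O)*(O + 2) = (-48 + O)*(2 + O))
-33 + X(1)*117 = -33 + (-96 + 1² - 46*1)*117 = -33 + (-96 + 1 - 46)*117 = -33 - 141*117 = -33 - 16497 = -16530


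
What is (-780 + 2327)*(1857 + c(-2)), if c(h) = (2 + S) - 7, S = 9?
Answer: 2878967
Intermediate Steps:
c(h) = 4 (c(h) = (2 + 9) - 7 = 11 - 7 = 4)
(-780 + 2327)*(1857 + c(-2)) = (-780 + 2327)*(1857 + 4) = 1547*1861 = 2878967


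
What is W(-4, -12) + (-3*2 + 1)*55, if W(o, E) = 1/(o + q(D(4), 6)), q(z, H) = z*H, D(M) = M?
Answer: -5499/20 ≈ -274.95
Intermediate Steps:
q(z, H) = H*z
W(o, E) = 1/(24 + o) (W(o, E) = 1/(o + 6*4) = 1/(o + 24) = 1/(24 + o))
W(-4, -12) + (-3*2 + 1)*55 = 1/(24 - 4) + (-3*2 + 1)*55 = 1/20 + (-6 + 1)*55 = 1/20 - 5*55 = 1/20 - 275 = -5499/20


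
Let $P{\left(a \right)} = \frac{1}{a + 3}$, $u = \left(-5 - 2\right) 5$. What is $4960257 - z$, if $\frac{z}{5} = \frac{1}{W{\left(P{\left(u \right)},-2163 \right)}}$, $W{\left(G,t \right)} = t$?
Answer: $\frac{10729035896}{2163} \approx 4.9603 \cdot 10^{6}$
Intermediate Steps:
$u = -35$ ($u = \left(-7\right) 5 = -35$)
$P{\left(a \right)} = \frac{1}{3 + a}$
$z = - \frac{5}{2163}$ ($z = \frac{5}{-2163} = 5 \left(- \frac{1}{2163}\right) = - \frac{5}{2163} \approx -0.0023116$)
$4960257 - z = 4960257 - - \frac{5}{2163} = 4960257 + \frac{5}{2163} = \frac{10729035896}{2163}$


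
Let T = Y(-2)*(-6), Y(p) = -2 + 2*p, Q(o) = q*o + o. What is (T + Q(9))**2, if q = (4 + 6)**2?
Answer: 893025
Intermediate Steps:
q = 100 (q = 10**2 = 100)
Q(o) = 101*o (Q(o) = 100*o + o = 101*o)
T = 36 (T = (-2 + 2*(-2))*(-6) = (-2 - 4)*(-6) = -6*(-6) = 36)
(T + Q(9))**2 = (36 + 101*9)**2 = (36 + 909)**2 = 945**2 = 893025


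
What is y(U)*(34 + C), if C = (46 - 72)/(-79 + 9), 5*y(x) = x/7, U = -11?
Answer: -13233/1225 ≈ -10.802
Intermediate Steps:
y(x) = x/35 (y(x) = (x/7)/5 = x/35)
C = 13/35 (C = -26/(-70) = -26*(-1/70) = 13/35 ≈ 0.37143)
y(U)*(34 + C) = ((1/35)*(-11))*(34 + 13/35) = -11/35*1203/35 = -13233/1225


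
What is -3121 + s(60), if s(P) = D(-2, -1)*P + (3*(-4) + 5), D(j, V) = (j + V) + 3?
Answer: -3128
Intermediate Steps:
D(j, V) = 3 + V + j (D(j, V) = (V + j) + 3 = 3 + V + j)
s(P) = -7 (s(P) = (3 - 1 - 2)*P + (3*(-4) + 5) = 0*P + (-12 + 5) = 0 - 7 = -7)
-3121 + s(60) = -3121 - 7 = -3128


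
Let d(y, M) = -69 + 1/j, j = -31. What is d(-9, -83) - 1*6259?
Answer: -196169/31 ≈ -6328.0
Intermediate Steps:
d(y, M) = -2140/31 (d(y, M) = -69 + 1/(-31) = -69 - 1/31 = -2140/31)
d(-9, -83) - 1*6259 = -2140/31 - 1*6259 = -2140/31 - 6259 = -196169/31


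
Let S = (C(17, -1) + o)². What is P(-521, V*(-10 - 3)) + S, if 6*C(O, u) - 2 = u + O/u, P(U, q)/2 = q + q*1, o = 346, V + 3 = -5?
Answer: 1064644/9 ≈ 1.1829e+5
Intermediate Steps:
V = -8 (V = -3 - 5 = -8)
P(U, q) = 4*q (P(U, q) = 2*(q + q*1) = 2*(q + q) = 2*(2*q) = 4*q)
C(O, u) = ⅓ + u/6 + O/(6*u) (C(O, u) = ⅓ + (u + O/u)/6 = ⅓ + (u/6 + O/(6*u)) = ⅓ + u/6 + O/(6*u))
S = 1060900/9 (S = ((⅙)*(17 - (2 - 1))/(-1) + 346)² = ((⅙)*(-1)*(17 - 1*1) + 346)² = ((⅙)*(-1)*(17 - 1) + 346)² = ((⅙)*(-1)*16 + 346)² = (-8/3 + 346)² = (1030/3)² = 1060900/9 ≈ 1.1788e+5)
P(-521, V*(-10 - 3)) + S = 4*(-8*(-10 - 3)) + 1060900/9 = 4*(-8*(-13)) + 1060900/9 = 4*104 + 1060900/9 = 416 + 1060900/9 = 1064644/9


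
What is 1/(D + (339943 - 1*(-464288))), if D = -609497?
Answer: 1/194734 ≈ 5.1352e-6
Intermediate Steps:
1/(D + (339943 - 1*(-464288))) = 1/(-609497 + (339943 - 1*(-464288))) = 1/(-609497 + (339943 + 464288)) = 1/(-609497 + 804231) = 1/194734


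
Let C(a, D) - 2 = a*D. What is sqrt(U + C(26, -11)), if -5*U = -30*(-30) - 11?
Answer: I*sqrt(11545)/5 ≈ 21.49*I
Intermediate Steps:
U = -889/5 (U = -(-30*(-30) - 11)/5 = -(900 - 11)/5 = -1/5*889 = -889/5 ≈ -177.80)
C(a, D) = 2 + D*a (C(a, D) = 2 + a*D = 2 + D*a)
sqrt(U + C(26, -11)) = sqrt(-889/5 + (2 - 11*26)) = sqrt(-889/5 + (2 - 286)) = sqrt(-889/5 - 284) = sqrt(-2309/5) = I*sqrt(11545)/5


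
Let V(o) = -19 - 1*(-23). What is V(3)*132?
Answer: 528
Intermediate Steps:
V(o) = 4 (V(o) = -19 + 23 = 4)
V(3)*132 = 4*132 = 528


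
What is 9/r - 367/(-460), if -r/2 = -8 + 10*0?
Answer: 2503/1840 ≈ 1.3603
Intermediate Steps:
r = 16 (r = -2*(-8 + 10*0) = -2*(-8 + 0) = -2*(-8) = 16)
9/r - 367/(-460) = 9/16 - 367/(-460) = 9*(1/16) - 367*(-1/460) = 9/16 + 367/460 = 2503/1840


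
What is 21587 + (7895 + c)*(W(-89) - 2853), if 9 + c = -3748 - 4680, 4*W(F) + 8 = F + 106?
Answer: 3133387/2 ≈ 1.5667e+6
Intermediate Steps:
W(F) = 49/2 + F/4 (W(F) = -2 + (F + 106)/4 = -2 + (106 + F)/4 = -2 + (53/2 + F/4) = 49/2 + F/4)
c = -8437 (c = -9 + (-3748 - 4680) = -9 - 8428 = -8437)
21587 + (7895 + c)*(W(-89) - 2853) = 21587 + (7895 - 8437)*((49/2 + (1/4)*(-89)) - 2853) = 21587 - 542*((49/2 - 89/4) - 2853) = 21587 - 542*(9/4 - 2853) = 21587 - 542*(-11403/4) = 21587 + 3090213/2 = 3133387/2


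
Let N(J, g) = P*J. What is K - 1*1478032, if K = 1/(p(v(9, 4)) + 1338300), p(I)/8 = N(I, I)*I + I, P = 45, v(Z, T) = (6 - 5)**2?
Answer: -1978594141375/1338668 ≈ -1.4780e+6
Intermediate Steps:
v(Z, T) = 1 (v(Z, T) = 1**2 = 1)
N(J, g) = 45*J
p(I) = 8*I + 360*I**2 (p(I) = 8*((45*I)*I + I) = 8*(45*I**2 + I) = 8*(I + 45*I**2) = 8*I + 360*I**2)
K = 1/1338668 (K = 1/(8*1*(1 + 45*1) + 1338300) = 1/(8*1*(1 + 45) + 1338300) = 1/(8*1*46 + 1338300) = 1/(368 + 1338300) = 1/1338668 ≈ 7.4701e-7)
K - 1*1478032 = 1/1338668 - 1*1478032 = 1/1338668 - 1478032 = -1978594141375/1338668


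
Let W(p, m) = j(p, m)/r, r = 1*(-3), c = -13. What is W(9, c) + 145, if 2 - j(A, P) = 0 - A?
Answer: 424/3 ≈ 141.33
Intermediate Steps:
j(A, P) = 2 + A (j(A, P) = 2 - (0 - A) = 2 - (-1)*A = 2 + A)
r = -3
W(p, m) = -⅔ - p/3 (W(p, m) = (2 + p)/(-3) = (2 + p)*(-⅓) = -⅔ - p/3)
W(9, c) + 145 = (-⅔ - ⅓*9) + 145 = (-⅔ - 3) + 145 = -11/3 + 145 = 424/3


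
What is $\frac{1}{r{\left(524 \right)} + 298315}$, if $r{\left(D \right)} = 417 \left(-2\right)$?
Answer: $\frac{1}{297481} \approx 3.3616 \cdot 10^{-6}$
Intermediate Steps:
$r{\left(D \right)} = -834$
$\frac{1}{r{\left(524 \right)} + 298315} = \frac{1}{-834 + 298315} = \frac{1}{297481}$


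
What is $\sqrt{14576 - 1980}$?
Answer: $2 \sqrt{3149} \approx 112.23$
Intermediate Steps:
$\sqrt{14576 - 1980} = \sqrt{12596} = 2 \sqrt{3149}$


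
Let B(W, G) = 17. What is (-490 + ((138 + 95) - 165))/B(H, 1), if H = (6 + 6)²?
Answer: -422/17 ≈ -24.824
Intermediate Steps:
H = 144 (H = 12² = 144)
(-490 + ((138 + 95) - 165))/B(H, 1) = (-490 + ((138 + 95) - 165))/17 = (-490 + (233 - 165))*(1/17) = (-490 + 68)*(1/17) = -422*1/17 = -422/17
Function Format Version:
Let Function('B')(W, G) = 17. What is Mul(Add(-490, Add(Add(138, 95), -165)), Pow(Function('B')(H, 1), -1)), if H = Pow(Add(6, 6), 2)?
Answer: Rational(-422, 17) ≈ -24.824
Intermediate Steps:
H = 144 (H = Pow(12, 2) = 144)
Mul(Add(-490, Add(Add(138, 95), -165)), Pow(Function('B')(H, 1), -1)) = Mul(Add(-490, Add(Add(138, 95), -165)), Pow(17, -1)) = Mul(Add(-490, Add(233, -165)), Rational(1, 17)) = Mul(Add(-490, 68), Rational(1, 17)) = Mul(-422, Rational(1, 17)) = Rational(-422, 17)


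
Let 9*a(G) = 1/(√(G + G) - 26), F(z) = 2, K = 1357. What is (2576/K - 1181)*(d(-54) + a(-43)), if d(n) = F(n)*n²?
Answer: -463731650935/67437 + 23189*I*√86/134874 ≈ -6.8765e+6 + 1.5944*I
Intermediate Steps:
a(G) = 1/(9*(-26 + √2*√G)) (a(G) = 1/(9*(√(G + G) - 26)) = 1/(9*(√(2*G) - 26)) = 1/(9*(√2*√G - 26)) = 1/(9*(-26 + √2*√G)))
d(n) = 2*n²
(2576/K - 1181)*(d(-54) + a(-43)) = (2576/1357 - 1181)*(2*(-54)² + 1/(9*(-26 + √2*√(-43)))) = (2576*(1/1357) - 1181)*(2*2916 + 1/(9*(-26 + √2*(I*√43)))) = (112/59 - 1181)*(5832 + 1/(9*(-26 + I*√86))) = -69567*(5832 + 1/(9*(-26 + I*√86)))/59 = -405714744/59 - 23189/(177*(-26 + I*√86))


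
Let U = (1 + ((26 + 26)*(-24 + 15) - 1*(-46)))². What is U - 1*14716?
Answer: 162525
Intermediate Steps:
U = 177241 (U = (1 + (52*(-9) + 46))² = (1 + (-468 + 46))² = (1 - 422)² = (-421)² = 177241)
U - 1*14716 = 177241 - 1*14716 = 177241 - 14716 = 162525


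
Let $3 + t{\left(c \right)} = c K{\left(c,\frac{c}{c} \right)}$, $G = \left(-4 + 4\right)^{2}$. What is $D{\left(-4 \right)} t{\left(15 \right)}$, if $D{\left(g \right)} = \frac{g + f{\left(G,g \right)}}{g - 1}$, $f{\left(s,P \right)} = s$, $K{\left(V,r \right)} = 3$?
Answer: $\frac{168}{5} \approx 33.6$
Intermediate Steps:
$G = 0$ ($G = 0^{2} = 0$)
$t{\left(c \right)} = -3 + 3 c$ ($t{\left(c \right)} = -3 + c 3 = -3 + 3 c$)
$D{\left(g \right)} = \frac{g}{-1 + g}$ ($D{\left(g \right)} = \frac{g + 0}{g - 1} = \frac{g}{-1 + g}$)
$D{\left(-4 \right)} t{\left(15 \right)} = - \frac{4}{-1 - 4} \left(-3 + 3 \cdot 15\right) = - \frac{4}{-5} \left(-3 + 45\right) = \left(-4\right) \left(- \frac{1}{5}\right) 42 = \frac{4}{5} \cdot 42 = \frac{168}{5}$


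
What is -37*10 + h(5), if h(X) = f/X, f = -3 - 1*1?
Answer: -1854/5 ≈ -370.80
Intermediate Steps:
f = -4 (f = -3 - 1 = -4)
h(X) = -4/X
-37*10 + h(5) = -37*10 - 4/5 = -370 - 4*⅕ = -370 - ⅘ = -1854/5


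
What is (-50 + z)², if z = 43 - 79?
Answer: 7396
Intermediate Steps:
z = -36
(-50 + z)² = (-50 - 36)² = (-86)² = 7396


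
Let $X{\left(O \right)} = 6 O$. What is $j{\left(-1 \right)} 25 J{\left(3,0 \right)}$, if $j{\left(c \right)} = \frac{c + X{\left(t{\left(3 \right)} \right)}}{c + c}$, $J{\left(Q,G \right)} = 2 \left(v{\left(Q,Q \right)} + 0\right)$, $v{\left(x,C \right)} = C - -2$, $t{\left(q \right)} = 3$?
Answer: $-2125$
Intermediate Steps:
$v{\left(x,C \right)} = 2 + C$ ($v{\left(x,C \right)} = C + 2 = 2 + C$)
$J{\left(Q,G \right)} = 4 + 2 Q$ ($J{\left(Q,G \right)} = 2 \left(\left(2 + Q\right) + 0\right) = 2 \left(2 + Q\right) = 4 + 2 Q$)
$j{\left(c \right)} = \frac{18 + c}{2 c}$ ($j{\left(c \right)} = \frac{c + 6 \cdot 3}{c + c} = \frac{c + 18}{2 c} = \left(18 + c\right) \frac{1}{2 c} = \frac{18 + c}{2 c}$)
$j{\left(-1 \right)} 25 J{\left(3,0 \right)} = \frac{18 - 1}{2 \left(-1\right)} 25 \left(4 + 2 \cdot 3\right) = \frac{1}{2} \left(-1\right) 17 \cdot 25 \left(4 + 6\right) = \left(- \frac{17}{2}\right) 25 \cdot 10 = \left(- \frac{425}{2}\right) 10 = -2125$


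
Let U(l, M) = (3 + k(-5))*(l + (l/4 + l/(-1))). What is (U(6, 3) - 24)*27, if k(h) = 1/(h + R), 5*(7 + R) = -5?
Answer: -6885/13 ≈ -529.62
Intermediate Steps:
R = -8 (R = -7 + (⅕)*(-5) = -7 - 1 = -8)
k(h) = 1/(-8 + h) (k(h) = 1/(h - 8) = 1/(-8 + h))
U(l, M) = 19*l/26 (U(l, M) = (3 + 1/(-8 - 5))*(l + (l/4 + l/(-1))) = (3 + 1/(-13))*(l + (l*(¼) + l*(-1))) = (3 - 1/13)*(l + (l/4 - l)) = 38*(l - 3*l/4)/13 = 38*(l/4)/13 = 19*l/26)
(U(6, 3) - 24)*27 = ((19/26)*6 - 24)*27 = (57/13 - 24)*27 = -255/13*27 = -6885/13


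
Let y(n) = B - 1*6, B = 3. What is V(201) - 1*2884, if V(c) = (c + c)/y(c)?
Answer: -3018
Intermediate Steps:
y(n) = -3 (y(n) = 3 - 1*6 = 3 - 6 = -3)
V(c) = -2*c/3 (V(c) = (c + c)/(-3) = (2*c)*(-1/3) = -2*c/3)
V(201) - 1*2884 = -2/3*201 - 1*2884 = -134 - 2884 = -3018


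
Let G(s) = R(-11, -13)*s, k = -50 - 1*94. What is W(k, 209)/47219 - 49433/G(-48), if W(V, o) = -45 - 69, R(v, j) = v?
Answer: -2334237019/24931632 ≈ -93.625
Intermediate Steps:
k = -144 (k = -50 - 94 = -144)
G(s) = -11*s
W(V, o) = -114
W(k, 209)/47219 - 49433/G(-48) = -114/47219 - 49433/((-11*(-48))) = -114*1/47219 - 49433/528 = -114/47219 - 49433*1/528 = -114/47219 - 49433/528 = -2334237019/24931632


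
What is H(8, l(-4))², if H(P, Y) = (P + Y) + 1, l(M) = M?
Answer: 25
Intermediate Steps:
H(P, Y) = 1 + P + Y
H(8, l(-4))² = (1 + 8 - 4)² = 5² = 25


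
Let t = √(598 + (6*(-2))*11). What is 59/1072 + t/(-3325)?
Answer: 59/1072 - √466/3325 ≈ 0.048545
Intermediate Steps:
t = √466 (t = √(598 - 12*11) = √(598 - 132) = √466 ≈ 21.587)
59/1072 + t/(-3325) = 59/1072 + √466/(-3325) = 59*(1/1072) + √466*(-1/3325) = 59/1072 - √466/3325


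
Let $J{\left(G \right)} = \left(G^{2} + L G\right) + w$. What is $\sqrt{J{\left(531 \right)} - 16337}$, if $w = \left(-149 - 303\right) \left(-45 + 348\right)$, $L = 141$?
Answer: $\sqrt{203539} \approx 451.15$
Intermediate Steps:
$w = -136956$ ($w = \left(-452\right) 303 = -136956$)
$J{\left(G \right)} = -136956 + G^{2} + 141 G$ ($J{\left(G \right)} = \left(G^{2} + 141 G\right) - 136956 = -136956 + G^{2} + 141 G$)
$\sqrt{J{\left(531 \right)} - 16337} = \sqrt{\left(-136956 + 531^{2} + 141 \cdot 531\right) - 16337} = \sqrt{\left(-136956 + 281961 + 74871\right) - 16337} = \sqrt{219876 - 16337} = \sqrt{203539}$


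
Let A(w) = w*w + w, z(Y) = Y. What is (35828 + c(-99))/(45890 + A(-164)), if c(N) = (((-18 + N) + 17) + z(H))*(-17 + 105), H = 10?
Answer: 13954/36311 ≈ 0.38429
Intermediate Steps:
A(w) = w + w² (A(w) = w² + w = w + w²)
c(N) = 792 + 88*N (c(N) = (((-18 + N) + 17) + 10)*(-17 + 105) = ((-1 + N) + 10)*88 = (9 + N)*88 = 792 + 88*N)
(35828 + c(-99))/(45890 + A(-164)) = (35828 + (792 + 88*(-99)))/(45890 - 164*(1 - 164)) = (35828 + (792 - 8712))/(45890 - 164*(-163)) = (35828 - 7920)/(45890 + 26732) = 27908/72622 = 27908*(1/72622) = 13954/36311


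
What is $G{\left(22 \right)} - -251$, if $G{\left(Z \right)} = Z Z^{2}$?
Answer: $10899$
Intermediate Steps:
$G{\left(Z \right)} = Z^{3}$
$G{\left(22 \right)} - -251 = 22^{3} - -251 = 10648 + 251 = 10899$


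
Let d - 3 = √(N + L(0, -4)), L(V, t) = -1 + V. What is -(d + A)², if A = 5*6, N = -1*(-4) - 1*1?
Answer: -(33 + √2)² ≈ -1184.3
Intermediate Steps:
N = 3 (N = 4 - 1 = 3)
d = 3 + √2 (d = 3 + √(3 + (-1 + 0)) = 3 + √(3 - 1) = 3 + √2 ≈ 4.4142)
A = 30
-(d + A)² = -((3 + √2) + 30)² = -(33 + √2)²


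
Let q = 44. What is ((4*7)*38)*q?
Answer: 46816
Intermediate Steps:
((4*7)*38)*q = ((4*7)*38)*44 = (28*38)*44 = 1064*44 = 46816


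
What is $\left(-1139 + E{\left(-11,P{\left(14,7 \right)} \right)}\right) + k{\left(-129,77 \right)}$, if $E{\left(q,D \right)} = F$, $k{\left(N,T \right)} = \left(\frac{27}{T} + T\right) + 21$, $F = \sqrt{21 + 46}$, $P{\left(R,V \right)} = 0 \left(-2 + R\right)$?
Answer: $- \frac{80130}{77} + \sqrt{67} \approx -1032.5$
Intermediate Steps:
$P{\left(R,V \right)} = 0$
$F = \sqrt{67} \approx 8.1853$
$k{\left(N,T \right)} = 21 + T + \frac{27}{T}$ ($k{\left(N,T \right)} = \left(T + \frac{27}{T}\right) + 21 = 21 + T + \frac{27}{T}$)
$E{\left(q,D \right)} = \sqrt{67}$
$\left(-1139 + E{\left(-11,P{\left(14,7 \right)} \right)}\right) + k{\left(-129,77 \right)} = \left(-1139 + \sqrt{67}\right) + \left(21 + 77 + \frac{27}{77}\right) = \left(-1139 + \sqrt{67}\right) + \frac{7573}{77} = - \frac{80130}{77} + \sqrt{67}$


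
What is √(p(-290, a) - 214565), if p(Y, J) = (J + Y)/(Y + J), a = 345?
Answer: 2*I*√53641 ≈ 463.21*I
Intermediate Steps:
p(Y, J) = 1 (p(Y, J) = (J + Y)/(J + Y) = 1)
√(p(-290, a) - 214565) = √(1 - 214565) = √(-214564) = 2*I*√53641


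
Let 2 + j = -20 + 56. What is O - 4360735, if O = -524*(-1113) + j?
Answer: -3777489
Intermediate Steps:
j = 34 (j = -2 + (-20 + 56) = -2 + 36 = 34)
O = 583246 (O = -524*(-1113) + 34 = 583212 + 34 = 583246)
O - 4360735 = 583246 - 4360735 = -3777489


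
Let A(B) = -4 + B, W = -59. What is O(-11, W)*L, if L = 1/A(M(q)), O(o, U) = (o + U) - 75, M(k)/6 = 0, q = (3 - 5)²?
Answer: 145/4 ≈ 36.250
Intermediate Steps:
q = 4 (q = (-2)² = 4)
M(k) = 0 (M(k) = 6*0 = 0)
O(o, U) = -75 + U + o (O(o, U) = (U + o) - 75 = -75 + U + o)
L = -¼ (L = 1/(-4 + 0) = 1/(-4) = -¼ ≈ -0.25000)
O(-11, W)*L = (-75 - 59 - 11)*(-¼) = -145*(-¼) = 145/4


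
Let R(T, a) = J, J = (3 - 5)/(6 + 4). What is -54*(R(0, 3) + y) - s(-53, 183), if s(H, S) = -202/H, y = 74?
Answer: -1057088/265 ≈ -3989.0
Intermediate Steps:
J = -1/5 (J = -2/10 = -2*1/10 = -1/5 ≈ -0.20000)
R(T, a) = -1/5
-54*(R(0, 3) + y) - s(-53, 183) = -54*(-1/5 + 74) - (-202)/(-53) = -54*369/5 - (-202)*(-1)/53 = -19926/5 - 1*202/53 = -19926/5 - 202/53 = -1057088/265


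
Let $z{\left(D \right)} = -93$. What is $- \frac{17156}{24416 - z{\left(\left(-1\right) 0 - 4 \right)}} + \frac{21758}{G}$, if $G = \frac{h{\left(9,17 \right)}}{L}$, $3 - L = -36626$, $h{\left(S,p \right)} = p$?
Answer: $\frac{19533030131386}{416653} \approx 4.6881 \cdot 10^{7}$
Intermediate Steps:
$L = 36629$ ($L = 3 - -36626 = 3 + 36626 = 36629$)
$G = \frac{17}{36629} \approx 0.00046411$
$- \frac{17156}{24416 - z{\left(\left(-1\right) 0 - 4 \right)}} + \frac{21758}{G} = - \frac{17156}{24416 - -93} + \frac{21758}{\frac{17}{36629}} = - \frac{17156}{24416 + 93} + 21758 \cdot \frac{36629}{17} = - \frac{17156}{24509} + \frac{796973782}{17} = \frac{19533030131386}{416653}$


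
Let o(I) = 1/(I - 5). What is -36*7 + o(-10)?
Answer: -3781/15 ≈ -252.07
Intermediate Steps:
o(I) = 1/(-5 + I)
-36*7 + o(-10) = -36*7 + 1/(-5 - 10) = -252 + 1/(-15) = -252 - 1/15 = -3781/15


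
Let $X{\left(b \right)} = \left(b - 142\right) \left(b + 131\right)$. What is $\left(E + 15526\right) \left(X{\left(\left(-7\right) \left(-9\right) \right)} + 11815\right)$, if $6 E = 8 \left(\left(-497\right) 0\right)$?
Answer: $-54511786$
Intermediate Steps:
$X{\left(b \right)} = \left(-142 + b\right) \left(131 + b\right)$
$E = 0$ ($E = \frac{8 \left(\left(-497\right) 0\right)}{6} = \frac{8 \cdot 0}{6} = \frac{1}{6} \cdot 0 = 0$)
$\left(E + 15526\right) \left(X{\left(\left(-7\right) \left(-9\right) \right)} + 11815\right) = \left(0 + 15526\right) \left(\left(-18602 + \left(\left(-7\right) \left(-9\right)\right)^{2} - 11 \left(\left(-7\right) \left(-9\right)\right)\right) + 11815\right) = 15526 \left(\left(-18602 + 63^{2} - 693\right) + 11815\right) = 15526 \left(\left(-18602 + 3969 - 693\right) + 11815\right) = 15526 \left(-15326 + 11815\right) = 15526 \left(-3511\right) = -54511786$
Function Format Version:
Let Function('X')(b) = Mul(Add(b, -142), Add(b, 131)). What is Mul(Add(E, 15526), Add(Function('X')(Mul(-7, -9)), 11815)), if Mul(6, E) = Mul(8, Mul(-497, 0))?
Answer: -54511786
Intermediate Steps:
Function('X')(b) = Mul(Add(-142, b), Add(131, b))
E = 0 (E = Mul(Rational(1, 6), Mul(8, Mul(-497, 0))) = Mul(Rational(1, 6), Mul(8, 0)) = Mul(Rational(1, 6), 0) = 0)
Mul(Add(E, 15526), Add(Function('X')(Mul(-7, -9)), 11815)) = Mul(Add(0, 15526), Add(Add(-18602, Pow(Mul(-7, -9), 2), Mul(-11, Mul(-7, -9))), 11815)) = Mul(15526, Add(Add(-18602, Pow(63, 2), Mul(-11, 63)), 11815)) = Mul(15526, Add(Add(-18602, 3969, -693), 11815)) = Mul(15526, Add(-15326, 11815)) = Mul(15526, -3511) = -54511786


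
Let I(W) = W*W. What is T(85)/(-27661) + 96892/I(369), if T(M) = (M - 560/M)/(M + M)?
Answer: 7745393076067/10884749826690 ≈ 0.71158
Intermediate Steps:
I(W) = W**2
T(M) = (M - 560/M)/(2*M) (T(M) = (M - 560/M)/((2*M)) = (M - 560/M)*(1/(2*M)) = (M - 560/M)/(2*M))
T(85)/(-27661) + 96892/I(369) = (1/2 - 280/85**2)/(-27661) + 96892/(369**2) = (1/2 - 280*1/7225)*(-1/27661) + 96892/136161 = (1/2 - 56/1445)*(-1/27661) + 96892*(1/136161) = (1333/2890)*(-1/27661) + 96892/136161 = -1333/79940290 + 96892/136161 = 7745393076067/10884749826690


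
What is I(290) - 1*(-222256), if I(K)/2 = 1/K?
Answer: 32227121/145 ≈ 2.2226e+5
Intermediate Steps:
I(K) = 2/K
I(290) - 1*(-222256) = 2/290 - 1*(-222256) = 2*(1/290) + 222256 = 1/145 + 222256 = 32227121/145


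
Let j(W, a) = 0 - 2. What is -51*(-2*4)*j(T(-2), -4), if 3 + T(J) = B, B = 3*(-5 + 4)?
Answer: -816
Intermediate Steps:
B = -3 (B = 3*(-1) = -3)
T(J) = -6 (T(J) = -3 - 3 = -6)
j(W, a) = -2
-51*(-2*4)*j(T(-2), -4) = -51*(-2*4)*(-2) = -(-408)*(-2) = -51*16 = -816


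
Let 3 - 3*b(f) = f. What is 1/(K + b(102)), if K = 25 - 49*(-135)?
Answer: 1/6607 ≈ 0.00015135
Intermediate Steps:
b(f) = 1 - f/3
K = 6640 (K = 25 + 6615 = 6640)
1/(K + b(102)) = 1/(6640 + (1 - ⅓*102)) = 1/(6640 + (1 - 34)) = 1/(6640 - 33) = 1/6607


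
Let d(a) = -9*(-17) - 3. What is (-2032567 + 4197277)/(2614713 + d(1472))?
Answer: 721570/871621 ≈ 0.82785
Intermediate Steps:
d(a) = 150 (d(a) = 153 - 3 = 150)
(-2032567 + 4197277)/(2614713 + d(1472)) = (-2032567 + 4197277)/(2614713 + 150) = 2164710/2614863 = 2164710*(1/2614863) = 721570/871621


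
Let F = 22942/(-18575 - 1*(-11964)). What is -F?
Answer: 22942/6611 ≈ 3.4703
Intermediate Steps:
F = -22942/6611 (F = 22942/(-18575 + 11964) = 22942/(-6611) = 22942*(-1/6611) = -22942/6611 ≈ -3.4703)
-F = -1*(-22942/6611) = 22942/6611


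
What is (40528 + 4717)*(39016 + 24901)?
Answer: 2891924665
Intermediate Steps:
(40528 + 4717)*(39016 + 24901) = 45245*63917 = 2891924665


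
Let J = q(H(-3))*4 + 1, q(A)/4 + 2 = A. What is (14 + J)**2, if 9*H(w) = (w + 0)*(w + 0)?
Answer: 1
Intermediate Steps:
H(w) = w**2/9 (H(w) = ((w + 0)*(w + 0))/9 = (w*w)/9 = w**2/9)
q(A) = -8 + 4*A
J = -15 (J = (-8 + 4*((1/9)*(-3)**2))*4 + 1 = (-8 + 4*((1/9)*9))*4 + 1 = (-8 + 4*1)*4 + 1 = (-8 + 4)*4 + 1 = -4*4 + 1 = -16 + 1 = -15)
(14 + J)**2 = (14 - 15)**2 = (-1)**2 = 1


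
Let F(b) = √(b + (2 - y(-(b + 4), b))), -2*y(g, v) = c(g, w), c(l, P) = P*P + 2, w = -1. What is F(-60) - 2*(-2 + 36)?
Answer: -68 + I*√226/2 ≈ -68.0 + 7.5166*I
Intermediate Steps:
c(l, P) = 2 + P² (c(l, P) = P² + 2 = 2 + P²)
y(g, v) = -3/2 (y(g, v) = -(2 + (-1)²)/2 = -(2 + 1)/2 = -½*3 = -3/2)
F(b) = √(7/2 + b) (F(b) = √(b + (2 - 1*(-3/2))) = √(b + (2 + 3/2)) = √(b + 7/2) = √(7/2 + b))
F(-60) - 2*(-2 + 36) = √(14 + 4*(-60))/2 - 2*(-2 + 36) = √(14 - 240)/2 - 2*34 = √(-226)/2 - 1*68 = (I*√226)/2 - 68 = I*√226/2 - 68 = -68 + I*√226/2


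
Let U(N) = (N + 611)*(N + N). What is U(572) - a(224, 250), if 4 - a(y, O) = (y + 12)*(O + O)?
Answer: 1471348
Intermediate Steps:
a(y, O) = 4 - 2*O*(12 + y) (a(y, O) = 4 - (y + 12)*(O + O) = 4 - (12 + y)*2*O = 4 - 2*O*(12 + y))
U(N) = 2*N*(611 + N) (U(N) = (611 + N)*(2*N) = 2*N*(611 + N))
U(572) - a(224, 250) = 2*572*(611 + 572) - (4 - 24*250 - 2*250*224) = 2*572*1183 - (4 - 6000 - 112000) = 1353352 - 1*(-117996) = 1353352 + 117996 = 1471348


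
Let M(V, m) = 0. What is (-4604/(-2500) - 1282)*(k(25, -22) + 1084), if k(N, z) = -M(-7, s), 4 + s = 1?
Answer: -867307316/625 ≈ -1.3877e+6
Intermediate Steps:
s = -3 (s = -4 + 1 = -3)
k(N, z) = 0 (k(N, z) = -1*0 = 0)
(-4604/(-2500) - 1282)*(k(25, -22) + 1084) = (-4604/(-2500) - 1282)*(0 + 1084) = (-4604*(-1/2500) - 1282)*1084 = (1151/625 - 1282)*1084 = -800099/625*1084 = -867307316/625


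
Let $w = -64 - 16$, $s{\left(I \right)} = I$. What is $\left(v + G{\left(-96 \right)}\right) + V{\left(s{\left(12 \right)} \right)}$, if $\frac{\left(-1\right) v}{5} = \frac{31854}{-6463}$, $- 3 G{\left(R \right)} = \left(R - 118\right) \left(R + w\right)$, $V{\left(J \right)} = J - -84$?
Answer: $- \frac{241083278}{19389} \approx -12434.0$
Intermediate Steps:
$V{\left(J \right)} = 84 + J$ ($V{\left(J \right)} = J + 84 = 84 + J$)
$w = -80$
$G{\left(R \right)} = - \frac{\left(-118 + R\right) \left(-80 + R\right)}{3}$ ($G{\left(R \right)} = - \frac{\left(R - 118\right) \left(R - 80\right)}{3} = - \frac{\left(-118 + R\right) \left(-80 + R\right)}{3}$)
$v = \frac{159270}{6463}$ ($v = - 5 \frac{31854}{-6463} = - 5 \cdot 31854 \left(- \frac{1}{6463}\right) = \left(-5\right) \left(- \frac{31854}{6463}\right) = \frac{159270}{6463} \approx 24.643$)
$\left(v + G{\left(-96 \right)}\right) + V{\left(s{\left(12 \right)} \right)} = \left(\frac{159270}{6463} - \left(\frac{28448}{3} + 3072\right)\right) + \left(84 + 12\right) = \left(\frac{159270}{6463} - \frac{37664}{3}\right) + 96 = - \frac{242944622}{19389} + 96 = - \frac{241083278}{19389}$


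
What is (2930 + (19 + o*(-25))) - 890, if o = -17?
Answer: 2484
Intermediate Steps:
(2930 + (19 + o*(-25))) - 890 = (2930 + (19 - 17*(-25))) - 890 = (2930 + (19 + 425)) - 890 = (2930 + 444) - 890 = 3374 - 890 = 2484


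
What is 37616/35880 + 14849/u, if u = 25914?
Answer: 20938377/12913810 ≈ 1.6214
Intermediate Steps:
37616/35880 + 14849/u = 37616/35880 + 14849/25914 = 37616*(1/35880) + 14849*(1/25914) = 4702/4485 + 14849/25914 = 20938377/12913810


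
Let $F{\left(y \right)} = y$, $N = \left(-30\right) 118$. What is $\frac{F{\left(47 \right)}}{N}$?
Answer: $- \frac{47}{3540} \approx -0.013277$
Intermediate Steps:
$N = -3540$
$\frac{F{\left(47 \right)}}{N} = \frac{47}{-3540} = 47 \left(- \frac{1}{3540}\right) = - \frac{47}{3540}$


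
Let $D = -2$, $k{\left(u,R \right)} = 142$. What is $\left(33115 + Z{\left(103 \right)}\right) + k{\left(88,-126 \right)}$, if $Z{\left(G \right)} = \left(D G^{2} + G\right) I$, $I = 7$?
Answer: $-114548$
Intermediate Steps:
$Z{\left(G \right)} = - 14 G^{2} + 7 G$ ($Z{\left(G \right)} = \left(- 2 G^{2} + G\right) 7 = \left(G - 2 G^{2}\right) 7 = - 14 G^{2} + 7 G$)
$\left(33115 + Z{\left(103 \right)}\right) + k{\left(88,-126 \right)} = \left(33115 + 7 \cdot 103 \left(1 - 206\right)\right) + 142 = \left(33115 + 7 \cdot 103 \left(-205\right)\right) + 142 = \left(33115 - 147805\right) + 142 = -114690 + 142 = -114548$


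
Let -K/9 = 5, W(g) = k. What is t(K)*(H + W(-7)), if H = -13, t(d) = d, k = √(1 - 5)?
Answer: 585 - 90*I ≈ 585.0 - 90.0*I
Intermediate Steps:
k = 2*I (k = √(-4) = 2*I ≈ 2.0*I)
W(g) = 2*I
K = -45 (K = -9*5 = -45)
t(K)*(H + W(-7)) = -45*(-13 + 2*I) = 585 - 90*I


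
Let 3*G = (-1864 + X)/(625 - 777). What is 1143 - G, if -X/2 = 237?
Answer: 259435/228 ≈ 1137.9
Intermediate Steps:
X = -474 (X = -2*237 = -474)
G = 1169/228 (G = ((-1864 - 474)/(625 - 777))/3 = (-2338/(-152))/3 = (-2338*(-1/152))/3 = (1/3)*(1169/76) = 1169/228 ≈ 5.1272)
1143 - G = 1143 - 1*1169/228 = 1143 - 1169/228 = 259435/228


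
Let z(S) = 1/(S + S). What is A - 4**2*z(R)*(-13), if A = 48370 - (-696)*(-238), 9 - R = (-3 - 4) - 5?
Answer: -2462734/21 ≈ -1.1727e+5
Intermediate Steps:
R = 21 (R = 9 - ((-3 - 4) - 5) = 9 - (-7 - 5) = 9 - 1*(-12) = 9 + 12 = 21)
z(S) = 1/(2*S)
A = -117278 (A = 48370 - 1*165648 = 48370 - 165648 = -117278)
A - 4**2*z(R)*(-13) = -117278 - 4**2*((1/2)/21)*(-13) = -117278 - 16*((1/2)*(1/21))*(-13) = -117278 - 16*(1/42)*(-13) = -117278 - 8*(-13)/21 = -117278 - 1*(-104/21) = -117278 + 104/21 = -2462734/21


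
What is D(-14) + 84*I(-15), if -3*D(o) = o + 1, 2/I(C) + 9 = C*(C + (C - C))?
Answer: 46/9 ≈ 5.1111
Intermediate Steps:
I(C) = 2/(-9 + C**2) (I(C) = 2/(-9 + C*(C + (C - C))) = 2/(-9 + C*(C + 0)) = 2/(-9 + C*C) = 2/(-9 + C**2))
D(o) = -1/3 - o/3 (D(o) = -(o + 1)/3 = -(1 + o)/3 = -1/3 - o/3)
D(-14) + 84*I(-15) = (-1/3 - 1/3*(-14)) + 84*(2/(-9 + (-15)**2)) = (-1/3 + 14/3) + 84*(2/(-9 + 225)) = 13/3 + 84*(2/216) = 13/3 + 84*(2*(1/216)) = 13/3 + 84*(1/108) = 13/3 + 7/9 = 46/9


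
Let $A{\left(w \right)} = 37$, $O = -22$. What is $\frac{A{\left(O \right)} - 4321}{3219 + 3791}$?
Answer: $- \frac{2142}{3505} \approx -0.61113$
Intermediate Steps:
$\frac{A{\left(O \right)} - 4321}{3219 + 3791} = \frac{37 - 4321}{3219 + 3791} = - \frac{4284}{7010} = \left(-4284\right) \frac{1}{7010} = - \frac{2142}{3505}$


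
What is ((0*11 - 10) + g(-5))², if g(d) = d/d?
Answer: 81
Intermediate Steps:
g(d) = 1
((0*11 - 10) + g(-5))² = ((0*11 - 10) + 1)² = ((0 - 10) + 1)² = (-10 + 1)² = (-9)² = 81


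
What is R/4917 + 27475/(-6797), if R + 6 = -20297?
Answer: -39013438/4774407 ≈ -8.1714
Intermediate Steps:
R = -20303 (R = -6 - 20297 = -20303)
R/4917 + 27475/(-6797) = -20303/4917 + 27475/(-6797) = -20303*1/4917 + 27475*(-1/6797) = -20303/4917 - 3925/971 = -39013438/4774407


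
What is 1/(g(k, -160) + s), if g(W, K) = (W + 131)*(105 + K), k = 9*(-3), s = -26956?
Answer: -1/32676 ≈ -3.0603e-5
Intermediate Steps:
k = -27
g(W, K) = (105 + K)*(131 + W) (g(W, K) = (131 + W)*(105 + K) = (105 + K)*(131 + W))
1/(g(k, -160) + s) = 1/((13755 + 105*(-27) + 131*(-160) - 160*(-27)) - 26956) = 1/((13755 - 2835 - 20960 + 4320) - 26956) = 1/(-5720 - 26956) = 1/(-32676) = -1/32676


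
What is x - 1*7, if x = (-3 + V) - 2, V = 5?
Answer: -7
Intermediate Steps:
x = 0 (x = (-3 + 5) - 2 = 2 - 2 = 0)
x - 1*7 = 0 - 1*7 = 0 - 7 = -7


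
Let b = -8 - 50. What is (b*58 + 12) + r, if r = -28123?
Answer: -31475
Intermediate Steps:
b = -58
(b*58 + 12) + r = (-58*58 + 12) - 28123 = (-3364 + 12) - 28123 = -3352 - 28123 = -31475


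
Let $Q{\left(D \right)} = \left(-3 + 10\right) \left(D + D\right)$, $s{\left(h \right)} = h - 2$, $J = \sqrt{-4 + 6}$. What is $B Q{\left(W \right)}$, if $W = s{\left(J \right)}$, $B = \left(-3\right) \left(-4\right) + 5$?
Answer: $-476 + 238 \sqrt{2} \approx -139.42$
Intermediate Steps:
$J = \sqrt{2} \approx 1.4142$
$s{\left(h \right)} = -2 + h$ ($s{\left(h \right)} = h - 2 = -2 + h$)
$B = 17$ ($B = 12 + 5 = 17$)
$W = -2 + \sqrt{2} \approx -0.58579$
$Q{\left(D \right)} = 14 D$ ($Q{\left(D \right)} = 7 \cdot 2 D = 14 D$)
$B Q{\left(W \right)} = 17 \cdot 14 \left(-2 + \sqrt{2}\right) = 17 \left(-28 + 14 \sqrt{2}\right) = -476 + 238 \sqrt{2}$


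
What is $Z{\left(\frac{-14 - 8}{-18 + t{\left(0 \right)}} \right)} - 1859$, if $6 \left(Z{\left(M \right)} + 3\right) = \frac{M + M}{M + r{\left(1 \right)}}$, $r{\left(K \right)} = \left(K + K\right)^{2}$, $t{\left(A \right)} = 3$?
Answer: $- \frac{229015}{123} \approx -1861.9$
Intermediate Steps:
$r{\left(K \right)} = 4 K^{2}$ ($r{\left(K \right)} = \left(2 K\right)^{2} = 4 K^{2}$)
$Z{\left(M \right)} = -3 + \frac{M}{3 \left(4 + M\right)}$ ($Z{\left(M \right)} = -3 + \frac{\left(M + M\right) \frac{1}{M + 4 \cdot 1^{2}}}{6} = -3 + \frac{2 M \frac{1}{M + 4 \cdot 1}}{6} = -3 + \frac{2 M \frac{1}{M + 4}}{6} = -3 + \frac{2 M \frac{1}{4 + M}}{6} = -3 + \frac{M}{3 \left(4 + M\right)}$)
$Z{\left(\frac{-14 - 8}{-18 + t{\left(0 \right)}} \right)} - 1859 = \frac{4 \left(-9 - 2 \frac{-14 - 8}{-18 + 3}\right)}{3 \left(4 + \frac{-14 - 8}{-18 + 3}\right)} - 1859 = \frac{4 \left(-9 - 2 \left(- \frac{22}{-15}\right)\right)}{3 \left(4 - \frac{22}{-15}\right)} - 1859 = \frac{4 \left(-9 - 2 \left(\left(-22\right) \left(- \frac{1}{15}\right)\right)\right)}{3 \left(4 - - \frac{22}{15}\right)} - 1859 = \frac{4 \left(-9 - \frac{44}{15}\right)}{3 \left(4 + \frac{22}{15}\right)} - 1859 = \frac{4 \left(-9 - \frac{44}{15}\right)}{3 \cdot \frac{82}{15}} - 1859 = \frac{4}{3} \cdot \frac{15}{82} \left(- \frac{179}{15}\right) - 1859 = - \frac{358}{123} - 1859 = - \frac{229015}{123}$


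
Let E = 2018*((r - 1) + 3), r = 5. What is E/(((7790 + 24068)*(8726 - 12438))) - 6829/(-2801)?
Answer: 403768387929/165618782848 ≈ 2.4379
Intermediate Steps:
E = 14126 (E = 2018*((5 - 1) + 3) = 2018*(4 + 3) = 2018*7 = 14126)
E/(((7790 + 24068)*(8726 - 12438))) - 6829/(-2801) = 14126/(((7790 + 24068)*(8726 - 12438))) - 6829/(-2801) = 14126/((31858*(-3712))) - 6829*(-1/2801) = 14126/(-118256896) + 6829/2801 = 14126*(-1/118256896) + 6829/2801 = -7063/59128448 + 6829/2801 = 403768387929/165618782848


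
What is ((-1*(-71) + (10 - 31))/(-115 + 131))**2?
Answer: 625/64 ≈ 9.7656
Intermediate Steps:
((-1*(-71) + (10 - 31))/(-115 + 131))**2 = ((71 - 21)/16)**2 = (50*(1/16))**2 = (25/8)**2 = 625/64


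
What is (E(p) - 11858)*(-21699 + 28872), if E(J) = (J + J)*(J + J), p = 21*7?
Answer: 534947994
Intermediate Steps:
p = 147
E(J) = 4*J**2 (E(J) = (2*J)*(2*J) = 4*J**2)
(E(p) - 11858)*(-21699 + 28872) = (4*147**2 - 11858)*(-21699 + 28872) = (4*21609 - 11858)*7173 = (86436 - 11858)*7173 = 74578*7173 = 534947994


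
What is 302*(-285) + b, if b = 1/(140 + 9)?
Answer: -12824429/149 ≈ -86070.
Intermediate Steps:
b = 1/149 ≈ 0.0067114
302*(-285) + b = 302*(-285) + 1/149 = -86070 + 1/149 = -12824429/149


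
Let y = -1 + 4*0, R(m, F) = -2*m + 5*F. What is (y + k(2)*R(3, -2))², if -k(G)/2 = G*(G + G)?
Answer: 65025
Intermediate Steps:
k(G) = -4*G² (k(G) = -2*G*(G + G) = -2*G*2*G = -4*G²)
y = -1 (y = -1 + 0 = -1)
(y + k(2)*R(3, -2))² = (-1 + (-4*2²)*(-2*3 + 5*(-2)))² = (-1 + (-4*4)*(-6 - 10))² = (-1 - 16*(-16))² = (-1 + 256)² = 255² = 65025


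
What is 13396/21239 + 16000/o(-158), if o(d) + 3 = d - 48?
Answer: -337024236/4438951 ≈ -75.924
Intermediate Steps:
o(d) = -51 + d (o(d) = -3 + (d - 48) = -3 + (-48 + d) = -51 + d)
13396/21239 + 16000/o(-158) = 13396/21239 + 16000/(-51 - 158) = 13396*(1/21239) + 16000/(-209) = 13396/21239 + 16000*(-1/209) = 13396/21239 - 16000/209 = -337024236/4438951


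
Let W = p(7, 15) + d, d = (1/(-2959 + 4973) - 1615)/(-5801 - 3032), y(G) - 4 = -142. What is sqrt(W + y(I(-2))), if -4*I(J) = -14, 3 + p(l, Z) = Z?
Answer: 3*I*sqrt(36563469714074)/1617242 ≈ 11.217*I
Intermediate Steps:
p(l, Z) = -3 + Z
I(J) = 7/2 (I(J) = -1/4*(-14) = 7/2)
y(G) = -138 (y(G) = 4 - 142 = -138)
d = 3252609/17789662 (d = (1/2014 - 1615)/(-8833) = (1/2014 - 1615)*(-1/8833) = -3252609/2014*(-1/8833) = 3252609/17789662 ≈ 0.18284)
W = 216728553/17789662 (W = (-3 + 15) + 3252609/17789662 = 12 + 3252609/17789662 = 216728553/17789662 ≈ 12.183)
sqrt(W + y(I(-2))) = sqrt(216728553/17789662 - 138) = sqrt(-2238244803/17789662) = 3*I*sqrt(36563469714074)/1617242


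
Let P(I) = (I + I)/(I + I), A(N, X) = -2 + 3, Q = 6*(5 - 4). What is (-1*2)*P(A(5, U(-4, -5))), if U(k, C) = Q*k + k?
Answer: -2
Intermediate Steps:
Q = 6 (Q = 6*1 = 6)
U(k, C) = 7*k (U(k, C) = 6*k + k = 7*k)
A(N, X) = 1
P(I) = 1 (P(I) = (2*I)/((2*I)) = (2*I)*(1/(2*I)) = 1)
(-1*2)*P(A(5, U(-4, -5))) = -1*2*1 = -2*1 = -2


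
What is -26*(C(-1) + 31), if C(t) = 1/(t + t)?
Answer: -793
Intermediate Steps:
C(t) = 1/(2*t)
-26*(C(-1) + 31) = -26*((½)/(-1) + 31) = -26*((½)*(-1) + 31) = -26*(-½ + 31) = -26*61/2 = -793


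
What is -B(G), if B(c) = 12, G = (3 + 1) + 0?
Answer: -12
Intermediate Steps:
G = 4 (G = 4 + 0 = 4)
-B(G) = -1*12 = -12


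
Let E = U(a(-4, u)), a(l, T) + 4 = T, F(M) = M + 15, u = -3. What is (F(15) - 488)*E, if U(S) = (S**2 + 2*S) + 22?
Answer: -26106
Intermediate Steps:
F(M) = 15 + M
a(l, T) = -4 + T
U(S) = 22 + S**2 + 2*S
E = 57 (E = 22 + (-4 - 3)**2 + 2*(-4 - 3) = 22 + (-7)**2 + 2*(-7) = 22 + 49 - 14 = 57)
(F(15) - 488)*E = ((15 + 15) - 488)*57 = (30 - 488)*57 = -458*57 = -26106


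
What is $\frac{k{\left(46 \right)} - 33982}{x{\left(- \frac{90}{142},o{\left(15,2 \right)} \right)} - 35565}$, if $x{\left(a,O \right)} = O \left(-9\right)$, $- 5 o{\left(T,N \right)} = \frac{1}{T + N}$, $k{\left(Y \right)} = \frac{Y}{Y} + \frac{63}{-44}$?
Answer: $\frac{42364765}{44337568} \approx 0.95551$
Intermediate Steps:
$k{\left(Y \right)} = - \frac{19}{44}$ ($k{\left(Y \right)} = 1 + 63 \left(- \frac{1}{44}\right) = 1 - \frac{63}{44} = - \frac{19}{44}$)
$o{\left(T,N \right)} = - \frac{1}{5 \left(N + T\right)}$ ($o{\left(T,N \right)} = - \frac{1}{5 \left(T + N\right)} = - \frac{1}{5 \left(N + T\right)}$)
$x{\left(a,O \right)} = - 9 O$
$\frac{k{\left(46 \right)} - 33982}{x{\left(- \frac{90}{142},o{\left(15,2 \right)} \right)} - 35565} = \frac{- \frac{19}{44} - 33982}{- 9 \left(- \frac{1}{5 \cdot 2 + 5 \cdot 15}\right) - 35565} = - \frac{1495227}{44 \left(- 9 \left(- \frac{1}{10 + 75}\right) - 35565\right)} = - \frac{1495227}{44 \left(- 9 \left(- \frac{1}{85}\right) - 35565\right)} = - \frac{1495227}{44 \left(- 9 \left(\left(-1\right) \frac{1}{85}\right) - 35565\right)} = - \frac{1495227}{44 \left(\left(-9\right) \left(- \frac{1}{85}\right) - 35565\right)} = - \frac{1495227}{44 \left(\frac{9}{85} - 35565\right)} = - \frac{1495227}{44 \left(- \frac{3023016}{85}\right)} = \left(- \frac{1495227}{44}\right) \left(- \frac{85}{3023016}\right) = \frac{42364765}{44337568}$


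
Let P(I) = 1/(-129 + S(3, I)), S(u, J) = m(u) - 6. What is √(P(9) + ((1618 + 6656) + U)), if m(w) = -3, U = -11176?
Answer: 7*I*√1127874/138 ≈ 53.87*I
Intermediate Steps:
S(u, J) = -9 (S(u, J) = -3 - 6 = -9)
P(I) = -1/138 (P(I) = 1/(-129 - 9) = 1/(-138) = -1/138)
√(P(9) + ((1618 + 6656) + U)) = √(-1/138 + ((1618 + 6656) - 11176)) = √(-1/138 + (8274 - 11176)) = √(-1/138 - 2902) = √(-400477/138) = 7*I*√1127874/138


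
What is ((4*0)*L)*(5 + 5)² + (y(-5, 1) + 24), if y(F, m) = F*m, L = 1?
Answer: 19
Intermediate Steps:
((4*0)*L)*(5 + 5)² + (y(-5, 1) + 24) = ((4*0)*1)*(5 + 5)² + (-5*1 + 24) = (0*1)*10² + (-5 + 24) = 0*100 + 19 = 0 + 19 = 19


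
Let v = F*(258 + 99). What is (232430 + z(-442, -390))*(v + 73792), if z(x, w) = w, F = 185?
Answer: 32447777480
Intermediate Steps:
v = 66045 (v = 185*(258 + 99) = 185*357 = 66045)
(232430 + z(-442, -390))*(v + 73792) = (232430 - 390)*(66045 + 73792) = 232040*139837 = 32447777480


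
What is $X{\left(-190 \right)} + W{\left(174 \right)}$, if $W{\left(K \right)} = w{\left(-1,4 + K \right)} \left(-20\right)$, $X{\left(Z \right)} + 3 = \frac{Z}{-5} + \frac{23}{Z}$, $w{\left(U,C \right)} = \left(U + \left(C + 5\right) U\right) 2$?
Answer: $\frac{1405027}{190} \approx 7394.9$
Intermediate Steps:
$w{\left(U,C \right)} = 2 U + 2 U \left(5 + C\right)$ ($w{\left(U,C \right)} = \left(U + \left(5 + C\right) U\right) 2 = \left(U + U \left(5 + C\right)\right) 2 = 2 U + 2 U \left(5 + C\right)$)
$X{\left(Z \right)} = -3 + \frac{23}{Z} - \frac{Z}{5}$ ($X{\left(Z \right)} = -3 + \left(\frac{Z}{-5} + \frac{23}{Z}\right) = -3 + \left(Z \left(- \frac{1}{5}\right) + \frac{23}{Z}\right) = -3 - \left(- \frac{23}{Z} + \frac{Z}{5}\right) = -3 + \frac{23}{Z} - \frac{Z}{5}$)
$W{\left(K \right)} = 400 + 40 K$ ($W{\left(K \right)} = 2 \left(-1\right) \left(6 + \left(4 + K\right)\right) \left(-20\right) = 2 \left(-1\right) \left(10 + K\right) \left(-20\right) = \left(-20 - 2 K\right) \left(-20\right) = 400 + 40 K$)
$X{\left(-190 \right)} + W{\left(174 \right)} = \left(-3 + \frac{23}{-190} - -38\right) + \left(400 + 40 \cdot 174\right) = \left(-3 + 23 \left(- \frac{1}{190}\right) + 38\right) + \left(400 + 6960\right) = \left(-3 - \frac{23}{190} + 38\right) + 7360 = \frac{6627}{190} + 7360 = \frac{1405027}{190}$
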